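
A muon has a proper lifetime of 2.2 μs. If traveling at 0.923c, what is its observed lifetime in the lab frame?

Proper lifetime τ₀ = 2.2 μs
γ = 1/√(1 - 0.923²) = 2.5988
τ = γτ₀ = 2.5988 × 2.2 μs = 5.717 μs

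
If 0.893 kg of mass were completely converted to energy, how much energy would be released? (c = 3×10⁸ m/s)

Using E = mc²:
c² = (3×10⁸)² = 9×10¹⁶ m²/s²
E = 0.893 × 9×10¹⁶ = 8.037×10¹⁶ J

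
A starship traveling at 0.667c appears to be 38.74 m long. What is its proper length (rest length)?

Contracted length L = 38.74 m
γ = 1/√(1 - 0.667²) = 1.3422
L₀ = γL = 1.3422 × 38.74 = 52.00 m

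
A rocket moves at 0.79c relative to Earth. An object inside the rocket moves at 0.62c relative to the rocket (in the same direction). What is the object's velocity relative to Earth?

u = (u' + v)/(1 + u'v/c²)
Numerator: 0.62 + 0.79 = 1.41
Denominator: 1 + 0.4898 = 1.4898
u = 1.41/1.4898 = 0.9464c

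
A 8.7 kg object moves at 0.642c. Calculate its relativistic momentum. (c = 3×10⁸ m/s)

γ = 1/√(1 - 0.642²) = 1.304
v = 0.642 × 3×10⁸ = 1.926×10⁸ m/s
p = γmv = 1.304 × 8.7 × 1.926×10⁸ = 2.185×10⁹ kg·m/s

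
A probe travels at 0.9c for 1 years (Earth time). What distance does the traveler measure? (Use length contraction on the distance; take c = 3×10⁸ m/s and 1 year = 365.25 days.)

Earth distance: d = v × t = 0.9c × 1 yr = 8.521×10¹⁵ m
γ = 2.294
d' = d/γ = 8.521×10¹⁵/2.294 = 3.714×10¹⁵ m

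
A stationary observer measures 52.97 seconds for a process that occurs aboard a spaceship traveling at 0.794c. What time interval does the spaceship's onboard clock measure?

Dilated time Δt = 52.97 seconds
γ = 1/√(1 - 0.794²) = 1.645
Δt₀ = Δt/γ = 52.97/1.645 = 32.20 seconds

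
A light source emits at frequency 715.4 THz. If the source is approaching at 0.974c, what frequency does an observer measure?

β = v/c = 0.974
(1+β)/(1-β) = 1.974/0.026 = 75.923
Doppler factor = √(75.923) = 8.7134
f_obs = 715.4 × 8.7134 = 6234 THz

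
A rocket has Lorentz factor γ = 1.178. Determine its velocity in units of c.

From γ = 1/√(1 - v²/c²):
1/γ² = 1/1.178² = 0.7206
v²/c² = 1 - 0.7206 = 0.2794
v/c = √(0.2794) = 0.5286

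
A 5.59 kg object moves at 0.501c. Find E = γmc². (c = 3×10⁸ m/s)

γ = 1/√(1 - 0.501²) = 1.1555
mc² = 5.59 × (3×10⁸)² = 5.031×10¹⁷ J
E = γmc² = 1.1555 × 5.031×10¹⁷ = 5.813×10¹⁷ J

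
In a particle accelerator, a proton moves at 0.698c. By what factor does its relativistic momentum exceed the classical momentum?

p_rel = γmv, p_class = mv
Ratio = γ = 1/√(1 - 0.698²)
= 1/√(0.512796) = 1.396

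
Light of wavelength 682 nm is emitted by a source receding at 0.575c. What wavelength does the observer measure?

β = 0.575
Wavelength Doppler factor = √(1.575/0.425) = √(3.706) = 1.925
λ_obs = 682 × 1.925 = 1313 nm (redshift)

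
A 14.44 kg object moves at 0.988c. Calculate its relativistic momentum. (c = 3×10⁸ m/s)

γ = 1/√(1 - 0.988²) = 6.474
v = 0.988 × 3×10⁸ = 2.964×10⁸ m/s
p = γmv = 6.474 × 14.44 × 2.964×10⁸ = 2.771×10¹⁰ kg·m/s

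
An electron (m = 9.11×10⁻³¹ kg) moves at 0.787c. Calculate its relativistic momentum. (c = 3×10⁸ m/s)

γ = 1/√(1 - 0.787²) = 1.6209
v = 0.787 × 3×10⁸ = 2.361×10⁸ m/s
p = γmv = 1.6209 × 9.11×10⁻³¹ × 2.361×10⁸ = 3.486×10⁻²² kg·m/s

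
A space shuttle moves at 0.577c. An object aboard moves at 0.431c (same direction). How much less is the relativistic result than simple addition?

Classical: u' + v = 0.431 + 0.577 = 1.008c
Relativistic: u = (0.431 + 0.577)/(1 + 0.248687) = 1.008/1.248687 = 0.8072c
Difference: 1.008 - 0.8072 = 0.2008c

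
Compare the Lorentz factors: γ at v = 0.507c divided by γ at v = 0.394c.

γ₁ = 1/√(1 - 0.507²) = 1.160
γ₂ = 1/√(1 - 0.394²) = 1.088
γ₁/γ₂ = 1.160/1.088 = 1.066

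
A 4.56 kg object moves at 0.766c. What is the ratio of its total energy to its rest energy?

E = γmc², E₀ = mc²
E/E₀ = γ = 1/√(1 - 0.766²) = 1.556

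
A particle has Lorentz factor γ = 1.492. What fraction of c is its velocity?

From γ = 1/√(1 - v²/c²):
1/γ² = 1/1.492² = 0.44922
v²/c² = 1 - 0.44922 = 0.55078
v/c = √(0.55078) = 0.7421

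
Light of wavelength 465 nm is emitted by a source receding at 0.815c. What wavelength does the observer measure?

β = 0.815
Wavelength Doppler factor = √(1.815/0.185) = √(9.811) = 3.132
λ_obs = 465 × 3.132 = 1456 nm (redshift)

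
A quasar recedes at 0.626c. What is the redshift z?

β = 0.626
(1+β)/(1-β) = 1.626/0.374 = 4.348
√(4.348) = 2.085
z = 2.085 - 1 = 1.085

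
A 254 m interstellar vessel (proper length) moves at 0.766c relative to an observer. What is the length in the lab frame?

Proper length L₀ = 254 m
γ = 1/√(1 - 0.766²) = 1.5556
L = L₀/γ = 254/1.5556 = 163.3 m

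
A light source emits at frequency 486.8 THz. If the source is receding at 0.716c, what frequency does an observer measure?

β = v/c = 0.716
(1-β)/(1+β) = 0.284/1.716 = 0.1655
Doppler factor = √(0.1655) = 0.4068
f_obs = 486.8 × 0.4068 = 198.0 THz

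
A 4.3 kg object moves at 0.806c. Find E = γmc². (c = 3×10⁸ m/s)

γ = 1/√(1 - 0.806²) = 1.6894
mc² = 4.3 × (3×10⁸)² = 3.870×10¹⁷ J
E = γmc² = 1.6894 × 3.870×10¹⁷ = 6.538×10¹⁷ J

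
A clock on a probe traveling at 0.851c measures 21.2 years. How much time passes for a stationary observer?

Proper time Δt₀ = 21.2 years
γ = 1/√(1 - 0.851²) = 1.9042
Δt = γΔt₀ = 1.9042 × 21.2 = 40.37 years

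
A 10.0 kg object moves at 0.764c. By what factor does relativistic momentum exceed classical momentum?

p_rel = γmv, p_class = mv
Ratio = γ = 1/√(1 - 0.764²) = 1.550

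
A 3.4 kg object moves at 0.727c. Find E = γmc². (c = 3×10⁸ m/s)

γ = 1/√(1 - 0.727²) = 1.4564
mc² = 3.4 × (3×10⁸)² = 3.060×10¹⁷ J
E = γmc² = 1.4564 × 3.060×10¹⁷ = 4.457×10¹⁷ J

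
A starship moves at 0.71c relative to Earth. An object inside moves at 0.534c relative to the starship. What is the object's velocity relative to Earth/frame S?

u = (u' + v)/(1 + u'v/c²)
Numerator: 0.534 + 0.71 = 1.244
Denominator: 1 + 0.37914 = 1.37914
u = 1.244/1.37914 = 0.9020c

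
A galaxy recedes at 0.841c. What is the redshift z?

β = 0.841
(1+β)/(1-β) = 1.841/0.159 = 11.58
√(11.58) = 3.403
z = 3.403 - 1 = 2.403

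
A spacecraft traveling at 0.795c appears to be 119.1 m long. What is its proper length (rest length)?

Contracted length L = 119.1 m
γ = 1/√(1 - 0.795²) = 1.6485
L₀ = γL = 1.6485 × 119.1 = 196.3 m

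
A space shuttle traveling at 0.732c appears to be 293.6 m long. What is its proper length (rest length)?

Contracted length L = 293.6 m
γ = 1/√(1 - 0.732²) = 1.4678
L₀ = γL = 1.4678 × 293.6 = 430.9 m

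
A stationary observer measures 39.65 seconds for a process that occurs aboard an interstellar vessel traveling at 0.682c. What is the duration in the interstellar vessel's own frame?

Dilated time Δt = 39.65 seconds
γ = 1/√(1 - 0.682²) = 1.3673
Δt₀ = Δt/γ = 39.65/1.3673 = 29.00 seconds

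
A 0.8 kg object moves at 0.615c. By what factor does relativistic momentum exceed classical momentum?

p_rel = γmv, p_class = mv
Ratio = γ = 1/√(1 - 0.615²) = 1.268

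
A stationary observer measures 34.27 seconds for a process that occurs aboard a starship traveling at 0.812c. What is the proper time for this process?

Dilated time Δt = 34.27 seconds
γ = 1/√(1 - 0.812²) = 1.7133
Δt₀ = Δt/γ = 34.27/1.7133 = 20.00 seconds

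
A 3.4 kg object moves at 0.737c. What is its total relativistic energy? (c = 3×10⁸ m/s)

γ = 1/√(1 - 0.737²) = 1.4795
mc² = 3.4 × (3×10⁸)² = 3.060×10¹⁷ J
E = γmc² = 1.4795 × 3.060×10¹⁷ = 4.527×10¹⁷ J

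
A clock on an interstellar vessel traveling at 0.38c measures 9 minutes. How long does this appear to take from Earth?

Proper time Δt₀ = 9 minutes
γ = 1/√(1 - 0.38²) = 1.0811
Δt = γΔt₀ = 1.0811 × 9 = 9.730 minutes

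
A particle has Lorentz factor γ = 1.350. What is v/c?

From γ = 1/√(1 - v²/c²):
1/γ² = 1/1.350² = 0.5487
v²/c² = 1 - 0.5487 = 0.4513
v/c = √(0.4513) = 0.6718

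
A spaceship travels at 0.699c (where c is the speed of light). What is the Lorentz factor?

v/c = 0.699, so (v/c)² = 0.488601
1 - (v/c)² = 0.511399
γ = 1/√(0.511399) = 1.398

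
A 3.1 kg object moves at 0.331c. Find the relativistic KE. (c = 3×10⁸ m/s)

γ = 1/√(1 - 0.331²) = 1.05974
γ - 1 = 0.05974
KE = (γ-1)mc² = 0.05974 × 3.1 × (3×10⁸)² = 1.667×10¹⁶ J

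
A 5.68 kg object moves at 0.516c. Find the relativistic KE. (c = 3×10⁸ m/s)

γ = 1/√(1 - 0.516²) = 1.16742
γ - 1 = 0.16742
KE = (γ-1)mc² = 0.16742 × 5.68 × (3×10⁸)² = 8.559×10¹⁶ J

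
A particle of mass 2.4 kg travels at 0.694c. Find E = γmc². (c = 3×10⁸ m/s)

γ = 1/√(1 - 0.694²) = 1.389
mc² = 2.4 × (3×10⁸)² = 2.160×10¹⁷ J
E = γmc² = 1.389 × 2.160×10¹⁷ = 3.000×10¹⁷ J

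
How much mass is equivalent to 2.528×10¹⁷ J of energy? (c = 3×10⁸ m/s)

From E = mc², we get m = E/c²
c² = (3×10⁸)² = 9×10¹⁶ m²/s²
m = 2.528×10¹⁷ / 9×10¹⁶ = 2.809 kg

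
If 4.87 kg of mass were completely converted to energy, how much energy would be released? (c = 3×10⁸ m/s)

Using E = mc²:
c² = (3×10⁸)² = 9×10¹⁶ m²/s²
E = 4.87 × 9×10¹⁶ = 4.383×10¹⁷ J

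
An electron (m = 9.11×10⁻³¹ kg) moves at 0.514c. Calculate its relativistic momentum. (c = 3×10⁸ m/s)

γ = 1/√(1 - 0.514²) = 1.166
v = 0.514 × 3×10⁸ = 1.542×10⁸ m/s
p = γmv = 1.166 × 9.11×10⁻³¹ × 1.542×10⁸ = 1.638×10⁻²² kg·m/s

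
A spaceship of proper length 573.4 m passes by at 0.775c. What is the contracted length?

Proper length L₀ = 573.4 m
γ = 1/√(1 - 0.775²) = 1.5824
L = L₀/γ = 573.4/1.5824 = 362.4 m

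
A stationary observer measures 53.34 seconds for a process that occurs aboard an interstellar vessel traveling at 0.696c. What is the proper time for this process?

Dilated time Δt = 53.34 seconds
γ = 1/√(1 - 0.696²) = 1.3927
Δt₀ = Δt/γ = 53.34/1.3927 = 38.30 seconds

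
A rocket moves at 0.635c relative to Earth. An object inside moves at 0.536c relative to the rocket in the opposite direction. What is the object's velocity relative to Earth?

Object's velocity in rocket frame is u' = -0.536c
u = (u' + v)/(1 + u'v/c²) = (v - 0.536)/(1 - 0.536·v/c²)
Numerator: 0.635 - 0.536 = 0.099
Denominator: 1 - 0.34036 = 0.65964
u = 0.099/0.65964 = 0.1501c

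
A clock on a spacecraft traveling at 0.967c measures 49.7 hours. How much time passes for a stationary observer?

Proper time Δt₀ = 49.7 hours
γ = 1/√(1 - 0.967²) = 3.925
Δt = γΔt₀ = 3.925 × 49.7 = 195.1 hours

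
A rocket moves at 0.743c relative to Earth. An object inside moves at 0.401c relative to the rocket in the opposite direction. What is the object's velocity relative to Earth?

Object's velocity in rocket frame is u' = -0.401c
u = (u' + v)/(1 + u'v/c²) = (v - 0.401)/(1 - 0.401·v/c²)
Numerator: 0.743 - 0.401 = 0.342
Denominator: 1 - 0.297943 = 0.702057
u = 0.342/0.702057 = 0.4871c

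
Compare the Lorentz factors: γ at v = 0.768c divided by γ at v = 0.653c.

γ₁ = 1/√(1 - 0.768²) = 1.561
γ₂ = 1/√(1 - 0.653²) = 1.320
γ₁/γ₂ = 1.561/1.320 = 1.183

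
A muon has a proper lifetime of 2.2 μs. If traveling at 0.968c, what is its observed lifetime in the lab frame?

Proper lifetime τ₀ = 2.2 μs
γ = 1/√(1 - 0.968²) = 3.985
τ = γτ₀ = 3.985 × 2.2 μs = 8.767 μs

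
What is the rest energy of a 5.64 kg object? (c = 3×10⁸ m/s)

c² = (3×10⁸)² = 9.000×10¹⁶ m²/s²
E₀ = mc² = 5.64 × 9.000×10¹⁶ = 5.076×10¹⁷ J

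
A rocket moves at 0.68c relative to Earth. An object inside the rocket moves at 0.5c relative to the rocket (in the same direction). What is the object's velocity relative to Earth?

u = (u' + v)/(1 + u'v/c²)
Numerator: 0.5 + 0.68 = 1.18
Denominator: 1 + 0.34 = 1.34
u = 1.18/1.34 = 0.8806c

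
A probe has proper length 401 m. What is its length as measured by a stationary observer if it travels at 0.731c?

Proper length L₀ = 401 m
γ = 1/√(1 - 0.731²) = 1.4655
L = L₀/γ = 401/1.4655 = 273.6 m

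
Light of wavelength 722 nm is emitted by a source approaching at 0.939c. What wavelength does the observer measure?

β = 0.939
Wavelength Doppler factor = √(0.061/1.939) = √(0.03146) = 0.1774
λ_obs = 722 × 0.1774 = 128.1 nm (blueshift)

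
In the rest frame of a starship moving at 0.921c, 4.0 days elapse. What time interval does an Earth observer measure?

Proper time Δt₀ = 4.0 days
γ = 1/√(1 - 0.921²) = 2.567
Δt = γΔt₀ = 2.567 × 4.0 = 10.27 days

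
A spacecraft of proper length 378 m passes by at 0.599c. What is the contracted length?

Proper length L₀ = 378 m
γ = 1/√(1 - 0.599²) = 1.2488
L = L₀/γ = 378/1.2488 = 302.7 m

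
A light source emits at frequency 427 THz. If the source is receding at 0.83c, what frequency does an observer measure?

β = v/c = 0.83
(1-β)/(1+β) = 0.17/1.83 = 0.09290
Doppler factor = √(0.09290) = 0.3048
f_obs = 427 × 0.3048 = 130.1 THz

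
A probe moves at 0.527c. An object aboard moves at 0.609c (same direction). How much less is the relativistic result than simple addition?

Classical: u' + v = 0.609 + 0.527 = 1.136c
Relativistic: u = (0.609 + 0.527)/(1 + 0.320943) = 1.136/1.320943 = 0.8600c
Difference: 1.136 - 0.8600 = 0.2760c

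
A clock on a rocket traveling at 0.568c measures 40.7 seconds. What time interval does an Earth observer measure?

Proper time Δt₀ = 40.7 seconds
γ = 1/√(1 - 0.568²) = 1.215
Δt = γΔt₀ = 1.215 × 40.7 = 49.45 seconds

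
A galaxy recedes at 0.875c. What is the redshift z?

β = 0.875
(1+β)/(1-β) = 1.875/0.125 = 15.00
√(15.00) = 3.873
z = 3.873 - 1 = 2.873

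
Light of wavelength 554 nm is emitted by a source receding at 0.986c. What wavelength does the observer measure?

β = 0.986
Wavelength Doppler factor = √(1.986/0.014) = √(141.9) = 11.91
λ_obs = 554 × 11.91 = 6598 nm (redshift)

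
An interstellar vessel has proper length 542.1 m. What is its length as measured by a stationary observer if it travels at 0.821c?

Proper length L₀ = 542.1 m
γ = 1/√(1 - 0.821²) = 1.7515
L = L₀/γ = 542.1/1.7515 = 309.5 m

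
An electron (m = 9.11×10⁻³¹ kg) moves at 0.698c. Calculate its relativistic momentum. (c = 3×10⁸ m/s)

γ = 1/√(1 - 0.698²) = 1.3965
v = 0.698 × 3×10⁸ = 2.094×10⁸ m/s
p = γmv = 1.3965 × 9.11×10⁻³¹ × 2.094×10⁸ = 2.664×10⁻²² kg·m/s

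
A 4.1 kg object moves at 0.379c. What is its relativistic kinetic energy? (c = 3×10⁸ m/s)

γ = 1/√(1 - 0.379²) = 1.08062
γ - 1 = 0.08062
KE = (γ-1)mc² = 0.08062 × 4.1 × (3×10⁸)² = 2.975×10¹⁶ J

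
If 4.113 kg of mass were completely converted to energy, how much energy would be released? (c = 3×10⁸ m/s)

Using E = mc²:
c² = (3×10⁸)² = 9×10¹⁶ m²/s²
E = 4.113 × 9×10¹⁶ = 3.702×10¹⁷ J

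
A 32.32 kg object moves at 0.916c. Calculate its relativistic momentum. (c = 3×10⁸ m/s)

γ = 1/√(1 - 0.916²) = 2.493
v = 0.916 × 3×10⁸ = 2.748×10⁸ m/s
p = γmv = 2.493 × 32.32 × 2.748×10⁸ = 2.214×10¹⁰ kg·m/s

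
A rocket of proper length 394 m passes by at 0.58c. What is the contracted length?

Proper length L₀ = 394 m
γ = 1/√(1 - 0.58²) = 1.2276
L = L₀/γ = 394/1.2276 = 321.0 m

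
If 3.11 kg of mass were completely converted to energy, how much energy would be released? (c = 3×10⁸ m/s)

Using E = mc²:
c² = (3×10⁸)² = 9×10¹⁶ m²/s²
E = 3.11 × 9×10¹⁶ = 2.799×10¹⁷ J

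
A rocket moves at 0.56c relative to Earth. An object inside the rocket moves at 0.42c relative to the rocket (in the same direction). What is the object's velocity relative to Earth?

u = (u' + v)/(1 + u'v/c²)
Numerator: 0.42 + 0.56 = 0.98
Denominator: 1 + 0.2352 = 1.2352
u = 0.98/1.2352 = 0.7934c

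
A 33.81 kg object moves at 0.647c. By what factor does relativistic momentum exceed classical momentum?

p_rel = γmv, p_class = mv
Ratio = γ = 1/√(1 - 0.647²) = 1.311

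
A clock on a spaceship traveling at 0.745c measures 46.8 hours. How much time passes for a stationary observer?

Proper time Δt₀ = 46.8 hours
γ = 1/√(1 - 0.745²) = 1.4991
Δt = γΔt₀ = 1.4991 × 46.8 = 70.16 hours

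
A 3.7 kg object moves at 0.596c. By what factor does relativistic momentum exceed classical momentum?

p_rel = γmv, p_class = mv
Ratio = γ = 1/√(1 - 0.596²) = 1.245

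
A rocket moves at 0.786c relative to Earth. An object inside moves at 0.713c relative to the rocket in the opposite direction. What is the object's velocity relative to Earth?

Object's velocity in rocket frame is u' = -0.713c
u = (u' + v)/(1 + u'v/c²) = (v - 0.713)/(1 - 0.713·v/c²)
Numerator: 0.786 - 0.713 = 0.073
Denominator: 1 - 0.560418 = 0.439582
u = 0.073/0.439582 = 0.1661c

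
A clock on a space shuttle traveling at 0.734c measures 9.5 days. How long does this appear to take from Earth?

Proper time Δt₀ = 9.5 days
γ = 1/√(1 - 0.734²) = 1.4724
Δt = γΔt₀ = 1.4724 × 9.5 = 13.99 days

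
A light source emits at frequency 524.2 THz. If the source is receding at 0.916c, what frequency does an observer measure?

β = v/c = 0.916
(1-β)/(1+β) = 0.084/1.916 = 0.04384
Doppler factor = √(0.04384) = 0.2094
f_obs = 524.2 × 0.2094 = 109.8 THz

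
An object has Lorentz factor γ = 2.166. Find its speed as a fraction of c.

From γ = 1/√(1 - v²/c²):
1/γ² = 1/2.166² = 0.21315
v²/c² = 1 - 0.21315 = 0.78685
v/c = √(0.78685) = 0.8870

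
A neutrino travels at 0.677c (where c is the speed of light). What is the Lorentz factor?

v/c = 0.677, so (v/c)² = 0.458329
1 - (v/c)² = 0.541671
γ = 1/√(0.541671) = 1.359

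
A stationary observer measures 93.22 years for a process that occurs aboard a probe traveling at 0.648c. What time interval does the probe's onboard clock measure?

Dilated time Δt = 93.22 years
γ = 1/√(1 - 0.648²) = 1.313
Δt₀ = Δt/γ = 93.22/1.313 = 71.00 years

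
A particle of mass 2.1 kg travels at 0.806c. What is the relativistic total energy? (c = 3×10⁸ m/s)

γ = 1/√(1 - 0.806²) = 1.6894
mc² = 2.1 × (3×10⁸)² = 1.890×10¹⁷ J
E = γmc² = 1.6894 × 1.890×10¹⁷ = 3.193×10¹⁷ J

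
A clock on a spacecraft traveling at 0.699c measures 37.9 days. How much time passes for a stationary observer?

Proper time Δt₀ = 37.9 days
γ = 1/√(1 - 0.699²) = 1.3984
Δt = γΔt₀ = 1.3984 × 37.9 = 53.00 days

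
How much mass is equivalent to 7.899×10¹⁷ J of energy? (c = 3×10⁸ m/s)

From E = mc², we get m = E/c²
c² = (3×10⁸)² = 9×10¹⁶ m²/s²
m = 7.899×10¹⁷ / 9×10¹⁶ = 8.777 kg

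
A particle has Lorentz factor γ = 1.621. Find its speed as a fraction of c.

From γ = 1/√(1 - v²/c²):
1/γ² = 1/1.621² = 0.3806
v²/c² = 1 - 0.3806 = 0.6194
v/c = √(0.6194) = 0.7870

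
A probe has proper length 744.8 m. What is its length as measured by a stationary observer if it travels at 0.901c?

Proper length L₀ = 744.8 m
γ = 1/√(1 - 0.901²) = 2.305
L = L₀/γ = 744.8/2.305 = 323.1 m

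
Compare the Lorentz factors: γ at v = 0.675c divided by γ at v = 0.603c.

γ₁ = 1/√(1 - 0.675²) = 1.355
γ₂ = 1/√(1 - 0.603²) = 1.254
γ₁/γ₂ = 1.355/1.254 = 1.081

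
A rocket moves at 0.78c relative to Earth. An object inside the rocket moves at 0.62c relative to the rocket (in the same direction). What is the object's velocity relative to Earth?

u = (u' + v)/(1 + u'v/c²)
Numerator: 0.62 + 0.78 = 1.4
Denominator: 1 + 0.4836 = 1.4836
u = 1.4/1.4836 = 0.9437c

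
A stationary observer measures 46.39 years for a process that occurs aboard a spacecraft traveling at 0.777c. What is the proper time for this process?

Dilated time Δt = 46.39 years
γ = 1/√(1 - 0.777²) = 1.5886
Δt₀ = Δt/γ = 46.39/1.5886 = 29.20 years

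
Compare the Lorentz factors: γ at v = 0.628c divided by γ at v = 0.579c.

γ₁ = 1/√(1 - 0.628²) = 1.2850
γ₂ = 1/√(1 - 0.579²) = 1.2265
γ₁/γ₂ = 1.2850/1.2265 = 1.048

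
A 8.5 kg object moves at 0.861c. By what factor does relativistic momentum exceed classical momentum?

p_rel = γmv, p_class = mv
Ratio = γ = 1/√(1 - 0.861²) = 1.966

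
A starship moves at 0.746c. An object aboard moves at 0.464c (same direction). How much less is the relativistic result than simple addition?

Classical: u' + v = 0.464 + 0.746 = 1.21c
Relativistic: u = (0.464 + 0.746)/(1 + 0.346144) = 1.21/1.346144 = 0.8989c
Difference: 1.21 - 0.8989 = 0.3111c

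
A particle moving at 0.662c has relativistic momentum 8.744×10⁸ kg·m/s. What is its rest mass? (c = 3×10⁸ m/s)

γ = 1/√(1 - 0.662²) = 1.334
v = 0.662 × 3×10⁸ = 1.986×10⁸ m/s
m = p/(γv) = 8.744×10⁸/(1.334 × 1.986×10⁸) = 3.300 kg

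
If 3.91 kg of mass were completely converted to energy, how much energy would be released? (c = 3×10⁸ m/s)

Using E = mc²:
c² = (3×10⁸)² = 9×10¹⁶ m²/s²
E = 3.91 × 9×10¹⁶ = 3.519×10¹⁷ J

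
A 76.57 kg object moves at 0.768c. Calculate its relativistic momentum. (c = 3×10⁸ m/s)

γ = 1/√(1 - 0.768²) = 1.5614
v = 0.768 × 3×10⁸ = 2.304×10⁸ m/s
p = γmv = 1.5614 × 76.57 × 2.304×10⁸ = 2.755×10¹⁰ kg·m/s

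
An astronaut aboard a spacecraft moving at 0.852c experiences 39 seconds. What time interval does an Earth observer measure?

Proper time Δt₀ = 39 seconds
γ = 1/√(1 - 0.852²) = 1.910
Δt = γΔt₀ = 1.910 × 39 = 74.49 seconds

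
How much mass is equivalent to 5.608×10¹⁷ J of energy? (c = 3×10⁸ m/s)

From E = mc², we get m = E/c²
c² = (3×10⁸)² = 9×10¹⁶ m²/s²
m = 5.608×10¹⁷ / 9×10¹⁶ = 6.231 kg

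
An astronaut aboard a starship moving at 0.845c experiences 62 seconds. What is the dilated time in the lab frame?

Proper time Δt₀ = 62 seconds
γ = 1/√(1 - 0.845²) = 1.870
Δt = γΔt₀ = 1.870 × 62 = 115.9 seconds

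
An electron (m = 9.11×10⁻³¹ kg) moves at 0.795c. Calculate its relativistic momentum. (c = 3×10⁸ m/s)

γ = 1/√(1 - 0.795²) = 1.6485
v = 0.795 × 3×10⁸ = 2.385×10⁸ m/s
p = γmv = 1.6485 × 9.11×10⁻³¹ × 2.385×10⁸ = 3.582×10⁻²² kg·m/s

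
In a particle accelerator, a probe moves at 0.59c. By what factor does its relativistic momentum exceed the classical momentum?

p_rel = γmv, p_class = mv
Ratio = γ = 1/√(1 - 0.59²)
= 1/√(0.6519) = 1.239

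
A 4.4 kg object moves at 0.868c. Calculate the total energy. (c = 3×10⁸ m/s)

γ = 1/√(1 - 0.868²) = 2.014
mc² = 4.4 × (3×10⁸)² = 3.960×10¹⁷ J
E = γmc² = 2.014 × 3.960×10¹⁷ = 7.975×10¹⁷ J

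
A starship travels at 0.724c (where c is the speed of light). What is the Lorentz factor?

v/c = 0.724, so (v/c)² = 0.524176
1 - (v/c)² = 0.475824
γ = 1/√(0.475824) = 1.450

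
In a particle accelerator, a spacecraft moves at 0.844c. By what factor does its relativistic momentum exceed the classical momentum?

p_rel = γmv, p_class = mv
Ratio = γ = 1/√(1 - 0.844²)
= 1/√(0.287664) = 1.864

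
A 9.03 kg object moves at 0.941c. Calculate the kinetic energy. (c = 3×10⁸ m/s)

γ = 1/√(1 - 0.941²) = 2.955
γ - 1 = 1.955
KE = (γ-1)mc² = 1.955 × 9.03 × (3×10⁸)² = 1.589×10¹⁸ J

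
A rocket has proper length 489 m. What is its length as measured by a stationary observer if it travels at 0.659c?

Proper length L₀ = 489 m
γ = 1/√(1 - 0.659²) = 1.3295
L = L₀/γ = 489/1.3295 = 367.8 m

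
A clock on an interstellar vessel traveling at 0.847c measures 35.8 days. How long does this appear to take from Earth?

Proper time Δt₀ = 35.8 days
γ = 1/√(1 - 0.847²) = 1.881
Δt = γΔt₀ = 1.881 × 35.8 = 67.34 days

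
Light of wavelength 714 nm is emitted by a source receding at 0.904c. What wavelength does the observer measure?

β = 0.904
Wavelength Doppler factor = √(1.904/0.096) = √(19.8333) = 4.4535
λ_obs = 714 × 4.4535 = 3180 nm (redshift)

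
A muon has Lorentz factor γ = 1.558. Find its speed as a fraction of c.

From γ = 1/√(1 - v²/c²):
1/γ² = 1/1.558² = 0.4120
v²/c² = 1 - 0.4120 = 0.5880
v/c = √(0.5880) = 0.7668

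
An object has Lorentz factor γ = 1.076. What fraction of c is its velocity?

From γ = 1/√(1 - v²/c²):
1/γ² = 1/1.076² = 0.8637
v²/c² = 1 - 0.8637 = 0.1363
v/c = √(0.1363) = 0.3692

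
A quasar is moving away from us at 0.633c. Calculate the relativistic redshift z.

β = 0.633
(1+β)/(1-β) = 1.633/0.367 = 4.4496
√(4.4496) = 2.109
z = 2.109 - 1 = 1.109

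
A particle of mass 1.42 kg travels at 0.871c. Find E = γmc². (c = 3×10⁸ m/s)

γ = 1/√(1 - 0.871²) = 2.035
mc² = 1.42 × (3×10⁸)² = 1.278×10¹⁷ J
E = γmc² = 2.035 × 1.278×10¹⁷ = 2.601×10¹⁷ J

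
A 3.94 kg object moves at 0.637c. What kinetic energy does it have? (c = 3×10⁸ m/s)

γ = 1/√(1 - 0.637²) = 1.2972
γ - 1 = 0.2972
KE = (γ-1)mc² = 0.2972 × 3.94 × (3×10⁸)² = 1.054×10¹⁷ J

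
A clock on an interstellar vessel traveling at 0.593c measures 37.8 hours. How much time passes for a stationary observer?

Proper time Δt₀ = 37.8 hours
γ = 1/√(1 - 0.593²) = 1.2419
Δt = γΔt₀ = 1.2419 × 37.8 = 46.94 hours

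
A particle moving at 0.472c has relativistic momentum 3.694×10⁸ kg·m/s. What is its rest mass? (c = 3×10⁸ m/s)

γ = 1/√(1 - 0.472²) = 1.134
v = 0.472 × 3×10⁸ = 1.416×10⁸ m/s
m = p/(γv) = 3.694×10⁸/(1.134 × 1.416×10⁸) = 2.300 kg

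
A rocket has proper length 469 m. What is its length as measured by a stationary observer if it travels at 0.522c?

Proper length L₀ = 469 m
γ = 1/√(1 - 0.522²) = 1.1724
L = L₀/γ = 469/1.1724 = 400.0 m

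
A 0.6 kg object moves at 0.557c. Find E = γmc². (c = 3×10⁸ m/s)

γ = 1/√(1 - 0.557²) = 1.204
mc² = 0.6 × (3×10⁸)² = 5.400×10¹⁶ J
E = γmc² = 1.204 × 5.400×10¹⁶ = 6.502×10¹⁶ J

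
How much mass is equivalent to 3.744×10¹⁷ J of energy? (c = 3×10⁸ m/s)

From E = mc², we get m = E/c²
c² = (3×10⁸)² = 9×10¹⁶ m²/s²
m = 3.744×10¹⁷ / 9×10¹⁶ = 4.160 kg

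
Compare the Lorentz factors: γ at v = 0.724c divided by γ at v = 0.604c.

γ₁ = 1/√(1 - 0.724²) = 1.450
γ₂ = 1/√(1 - 0.604²) = 1.255
γ₁/γ₂ = 1.450/1.255 = 1.155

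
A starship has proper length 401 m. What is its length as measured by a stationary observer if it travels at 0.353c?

Proper length L₀ = 401 m
γ = 1/√(1 - 0.353²) = 1.0688
L = L₀/γ = 401/1.0688 = 375.2 m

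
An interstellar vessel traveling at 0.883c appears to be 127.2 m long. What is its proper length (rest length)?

Contracted length L = 127.2 m
γ = 1/√(1 - 0.883²) = 2.1305
L₀ = γL = 2.1305 × 127.2 = 271.0 m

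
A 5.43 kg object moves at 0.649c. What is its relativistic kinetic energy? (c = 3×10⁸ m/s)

γ = 1/√(1 - 0.649²) = 1.31443
γ - 1 = 0.31443
KE = (γ-1)mc² = 0.31443 × 5.43 × (3×10⁸)² = 1.537×10¹⁷ J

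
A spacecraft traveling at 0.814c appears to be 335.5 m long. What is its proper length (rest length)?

Contracted length L = 335.5 m
γ = 1/√(1 - 0.814²) = 1.7216
L₀ = γL = 1.7216 × 335.5 = 577.6 m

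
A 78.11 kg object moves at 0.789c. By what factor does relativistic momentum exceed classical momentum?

p_rel = γmv, p_class = mv
Ratio = γ = 1/√(1 - 0.789²) = 1.628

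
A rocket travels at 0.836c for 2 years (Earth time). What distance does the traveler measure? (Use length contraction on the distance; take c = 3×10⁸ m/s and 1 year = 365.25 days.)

Earth distance: d = v × t = 0.836c × 2 yr = 1.5829×10¹⁶ m
γ = 1.8224
d' = d/γ = 1.5829×10¹⁶/1.8224 = 8.686×10¹⁵ m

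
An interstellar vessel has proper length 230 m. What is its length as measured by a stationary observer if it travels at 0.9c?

Proper length L₀ = 230 m
γ = 1/√(1 - 0.9²) = 2.294
L = L₀/γ = 230/2.294 = 100.3 m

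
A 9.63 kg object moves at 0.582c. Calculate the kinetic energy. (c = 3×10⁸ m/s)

γ = 1/√(1 - 0.582²) = 1.2297
γ - 1 = 0.2297
KE = (γ-1)mc² = 0.2297 × 9.63 × (3×10⁸)² = 1.991×10¹⁷ J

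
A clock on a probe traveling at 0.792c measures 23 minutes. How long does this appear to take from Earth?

Proper time Δt₀ = 23 minutes
γ = 1/√(1 - 0.792²) = 1.638
Δt = γΔt₀ = 1.638 × 23 = 37.67 minutes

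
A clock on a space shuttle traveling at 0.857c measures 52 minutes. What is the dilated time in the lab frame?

Proper time Δt₀ = 52 minutes
γ = 1/√(1 - 0.857²) = 1.941
Δt = γΔt₀ = 1.941 × 52 = 100.9 minutes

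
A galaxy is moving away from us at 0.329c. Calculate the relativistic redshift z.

β = 0.329
(1+β)/(1-β) = 1.329/0.671 = 1.9806
√(1.9806) = 1.4073
z = 1.4073 - 1 = 0.4073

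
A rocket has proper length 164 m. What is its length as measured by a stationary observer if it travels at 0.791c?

Proper length L₀ = 164 m
γ = 1/√(1 - 0.791²) = 1.6345
L = L₀/γ = 164/1.6345 = 100.3 m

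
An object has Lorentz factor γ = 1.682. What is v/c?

From γ = 1/√(1 - v²/c²):
1/γ² = 1/1.682² = 0.3535
v²/c² = 1 - 0.3535 = 0.6465
v/c = √(0.6465) = 0.8041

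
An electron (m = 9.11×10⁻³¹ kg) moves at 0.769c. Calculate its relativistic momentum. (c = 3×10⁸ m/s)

γ = 1/√(1 - 0.769²) = 1.5643
v = 0.769 × 3×10⁸ = 2.307×10⁸ m/s
p = γmv = 1.5643 × 9.11×10⁻³¹ × 2.307×10⁸ = 3.288×10⁻²² kg·m/s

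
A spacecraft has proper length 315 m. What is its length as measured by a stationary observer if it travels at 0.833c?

Proper length L₀ = 315 m
γ = 1/√(1 - 0.833²) = 1.807
L = L₀/γ = 315/1.807 = 174.3 m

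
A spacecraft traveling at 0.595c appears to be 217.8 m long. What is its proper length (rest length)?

Contracted length L = 217.8 m
γ = 1/√(1 - 0.595²) = 1.2442
L₀ = γL = 1.2442 × 217.8 = 271.0 m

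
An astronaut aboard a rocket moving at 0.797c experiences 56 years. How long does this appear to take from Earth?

Proper time Δt₀ = 56 years
γ = 1/√(1 - 0.797²) = 1.6557
Δt = γΔt₀ = 1.6557 × 56 = 92.72 years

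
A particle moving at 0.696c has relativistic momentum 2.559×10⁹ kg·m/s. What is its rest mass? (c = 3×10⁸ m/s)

γ = 1/√(1 - 0.696²) = 1.3927
v = 0.696 × 3×10⁸ = 2.088×10⁸ m/s
m = p/(γv) = 2.559×10⁹/(1.3927 × 2.088×10⁸) = 8.800 kg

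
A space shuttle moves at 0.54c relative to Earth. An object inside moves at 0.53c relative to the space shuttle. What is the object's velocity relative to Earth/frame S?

u = (u' + v)/(1 + u'v/c²)
Numerator: 0.53 + 0.54 = 1.07
Denominator: 1 + 0.2862 = 1.2862
u = 1.07/1.2862 = 0.8319c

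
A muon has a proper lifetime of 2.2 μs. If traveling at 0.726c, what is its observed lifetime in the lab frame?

Proper lifetime τ₀ = 2.2 μs
γ = 1/√(1 - 0.726²) = 1.454
τ = γτ₀ = 1.454 × 2.2 μs = 3.199 μs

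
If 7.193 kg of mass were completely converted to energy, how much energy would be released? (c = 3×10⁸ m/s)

Using E = mc²:
c² = (3×10⁸)² = 9×10¹⁶ m²/s²
E = 7.193 × 9×10¹⁶ = 6.474×10¹⁷ J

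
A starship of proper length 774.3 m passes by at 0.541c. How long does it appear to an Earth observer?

Proper length L₀ = 774.3 m
γ = 1/√(1 - 0.541²) = 1.189
L = L₀/γ = 774.3/1.189 = 651.2 m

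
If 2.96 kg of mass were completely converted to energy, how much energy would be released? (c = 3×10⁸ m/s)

Using E = mc²:
c² = (3×10⁸)² = 9×10¹⁶ m²/s²
E = 2.96 × 9×10¹⁶ = 2.664×10¹⁷ J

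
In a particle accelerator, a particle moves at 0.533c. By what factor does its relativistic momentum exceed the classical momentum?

p_rel = γmv, p_class = mv
Ratio = γ = 1/√(1 - 0.533²)
= 1/√(0.715911) = 1.182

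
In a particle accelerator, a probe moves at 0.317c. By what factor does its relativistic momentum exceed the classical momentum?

p_rel = γmv, p_class = mv
Ratio = γ = 1/√(1 - 0.317²)
= 1/√(0.899511) = 1.054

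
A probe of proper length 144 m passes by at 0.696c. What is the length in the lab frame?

Proper length L₀ = 144 m
γ = 1/√(1 - 0.696²) = 1.393
L = L₀/γ = 144/1.393 = 103.4 m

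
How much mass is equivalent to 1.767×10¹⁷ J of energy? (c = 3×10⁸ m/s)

From E = mc², we get m = E/c²
c² = (3×10⁸)² = 9×10¹⁶ m²/s²
m = 1.767×10¹⁷ / 9×10¹⁶ = 1.963 kg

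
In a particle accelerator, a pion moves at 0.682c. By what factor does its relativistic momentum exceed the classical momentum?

p_rel = γmv, p_class = mv
Ratio = γ = 1/√(1 - 0.682²)
= 1/√(0.534876) = 1.367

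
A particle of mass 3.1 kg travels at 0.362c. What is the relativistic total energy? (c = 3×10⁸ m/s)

γ = 1/√(1 - 0.362²) = 1.0728
mc² = 3.1 × (3×10⁸)² = 2.790×10¹⁷ J
E = γmc² = 1.0728 × 2.790×10¹⁷ = 2.993×10¹⁷ J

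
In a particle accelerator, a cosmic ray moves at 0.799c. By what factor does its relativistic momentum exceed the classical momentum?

p_rel = γmv, p_class = mv
Ratio = γ = 1/√(1 - 0.799²)
= 1/√(0.361599) = 1.663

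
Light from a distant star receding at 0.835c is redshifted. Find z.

β = 0.835
(1+β)/(1-β) = 1.835/0.165 = 11.12
√(11.12) = 3.335
z = 3.335 - 1 = 2.335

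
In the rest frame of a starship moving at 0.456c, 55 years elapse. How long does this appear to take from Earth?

Proper time Δt₀ = 55 years
γ = 1/√(1 - 0.456²) = 1.1236
Δt = γΔt₀ = 1.1236 × 55 = 61.80 years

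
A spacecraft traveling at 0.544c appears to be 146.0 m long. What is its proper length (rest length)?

Contracted length L = 146.0 m
γ = 1/√(1 - 0.544²) = 1.192
L₀ = γL = 1.192 × 146.0 = 174.0 m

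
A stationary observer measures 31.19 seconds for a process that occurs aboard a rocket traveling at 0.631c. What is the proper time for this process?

Dilated time Δt = 31.19 seconds
γ = 1/√(1 - 0.631²) = 1.289
Δt₀ = Δt/γ = 31.19/1.289 = 24.20 seconds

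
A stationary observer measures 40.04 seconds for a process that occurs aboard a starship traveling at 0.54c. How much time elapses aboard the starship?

Dilated time Δt = 40.04 seconds
γ = 1/√(1 - 0.54²) = 1.188
Δt₀ = Δt/γ = 40.04/1.188 = 33.70 seconds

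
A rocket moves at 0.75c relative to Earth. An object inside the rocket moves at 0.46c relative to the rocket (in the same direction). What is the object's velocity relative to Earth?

u = (u' + v)/(1 + u'v/c²)
Numerator: 0.46 + 0.75 = 1.21
Denominator: 1 + 0.345 = 1.345
u = 1.21/1.345 = 0.8996c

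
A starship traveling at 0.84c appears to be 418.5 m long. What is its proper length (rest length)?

Contracted length L = 418.5 m
γ = 1/√(1 - 0.84²) = 1.843
L₀ = γL = 1.843 × 418.5 = 771.3 m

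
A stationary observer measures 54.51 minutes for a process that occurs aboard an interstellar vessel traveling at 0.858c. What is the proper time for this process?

Dilated time Δt = 54.51 minutes
γ = 1/√(1 - 0.858²) = 1.947
Δt₀ = Δt/γ = 54.51/1.947 = 28.00 minutes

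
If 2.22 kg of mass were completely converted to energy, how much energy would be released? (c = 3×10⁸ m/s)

Using E = mc²:
c² = (3×10⁸)² = 9×10¹⁶ m²/s²
E = 2.22 × 9×10¹⁶ = 1.998×10¹⁷ J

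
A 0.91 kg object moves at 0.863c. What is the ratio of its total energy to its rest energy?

E = γmc², E₀ = mc²
E/E₀ = γ = 1/√(1 - 0.863²) = 1.979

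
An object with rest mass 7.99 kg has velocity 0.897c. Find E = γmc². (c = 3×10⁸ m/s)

γ = 1/√(1 - 0.897²) = 2.262
mc² = 7.99 × (3×10⁸)² = 7.191×10¹⁷ J
E = γmc² = 2.262 × 7.191×10¹⁷ = 1.627×10¹⁸ J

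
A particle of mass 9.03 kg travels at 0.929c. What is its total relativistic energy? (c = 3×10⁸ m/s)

γ = 1/√(1 - 0.929²) = 2.702
mc² = 9.03 × (3×10⁸)² = 8.127×10¹⁷ J
E = γmc² = 2.702 × 8.127×10¹⁷ = 2.196×10¹⁸ J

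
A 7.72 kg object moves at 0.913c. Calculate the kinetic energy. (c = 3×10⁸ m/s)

γ = 1/√(1 - 0.913²) = 2.451
γ - 1 = 1.451
KE = (γ-1)mc² = 1.451 × 7.72 × (3×10⁸)² = 1.008×10¹⁸ J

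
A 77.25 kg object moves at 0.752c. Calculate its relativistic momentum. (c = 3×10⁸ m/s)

γ = 1/√(1 - 0.752²) = 1.517
v = 0.752 × 3×10⁸ = 2.256×10⁸ m/s
p = γmv = 1.517 × 77.25 × 2.256×10⁸ = 2.644×10¹⁰ kg·m/s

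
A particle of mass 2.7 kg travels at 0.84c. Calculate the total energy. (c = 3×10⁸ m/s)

γ = 1/√(1 - 0.84²) = 1.84302
mc² = 2.7 × (3×10⁸)² = 2.430×10¹⁷ J
E = γmc² = 1.84302 × 2.430×10¹⁷ = 4.479×10¹⁷ J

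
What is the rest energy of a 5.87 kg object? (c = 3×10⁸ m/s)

c² = (3×10⁸)² = 9.000×10¹⁶ m²/s²
E₀ = mc² = 5.87 × 9.000×10¹⁶ = 5.283×10¹⁷ J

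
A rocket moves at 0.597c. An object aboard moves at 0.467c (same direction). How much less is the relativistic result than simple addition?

Classical: u' + v = 0.467 + 0.597 = 1.064c
Relativistic: u = (0.467 + 0.597)/(1 + 0.278799) = 1.064/1.278799 = 0.8320c
Difference: 1.064 - 0.8320 = 0.2320c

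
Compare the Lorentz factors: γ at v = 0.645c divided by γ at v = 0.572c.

γ₁ = 1/√(1 - 0.645²) = 1.3086
γ₂ = 1/√(1 - 0.572²) = 1.2191
γ₁/γ₂ = 1.3086/1.2191 = 1.073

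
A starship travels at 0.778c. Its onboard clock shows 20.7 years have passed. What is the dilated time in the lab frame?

Proper time Δt₀ = 20.7 years
γ = 1/√(1 - 0.778²) = 1.592
Δt = γΔt₀ = 1.592 × 20.7 = 32.95 years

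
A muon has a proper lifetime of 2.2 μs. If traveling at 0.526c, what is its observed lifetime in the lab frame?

Proper lifetime τ₀ = 2.2 μs
γ = 1/√(1 - 0.526²) = 1.176
τ = γτ₀ = 1.176 × 2.2 μs = 2.587 μs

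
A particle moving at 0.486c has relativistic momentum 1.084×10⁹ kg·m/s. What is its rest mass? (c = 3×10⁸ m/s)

γ = 1/√(1 - 0.486²) = 1.1442
v = 0.486 × 3×10⁸ = 1.458×10⁸ m/s
m = p/(γv) = 1.084×10⁹/(1.1442 × 1.458×10⁸) = 6.498 kg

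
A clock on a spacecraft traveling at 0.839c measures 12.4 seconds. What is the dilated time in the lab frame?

Proper time Δt₀ = 12.4 seconds
γ = 1/√(1 - 0.839²) = 1.838
Δt = γΔt₀ = 1.838 × 12.4 = 22.79 seconds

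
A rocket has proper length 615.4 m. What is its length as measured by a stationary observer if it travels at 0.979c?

Proper length L₀ = 615.4 m
γ = 1/√(1 - 0.979²) = 4.905
L = L₀/γ = 615.4/4.905 = 125.5 m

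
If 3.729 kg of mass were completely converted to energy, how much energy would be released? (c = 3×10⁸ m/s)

Using E = mc²:
c² = (3×10⁸)² = 9×10¹⁶ m²/s²
E = 3.729 × 9×10¹⁶ = 3.356×10¹⁷ J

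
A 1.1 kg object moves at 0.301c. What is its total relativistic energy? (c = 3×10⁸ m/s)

γ = 1/√(1 - 0.301²) = 1.0486
mc² = 1.1 × (3×10⁸)² = 9.900×10¹⁶ J
E = γmc² = 1.0486 × 9.900×10¹⁶ = 1.038×10¹⁷ J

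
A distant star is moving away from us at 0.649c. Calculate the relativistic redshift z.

β = 0.649
(1+β)/(1-β) = 1.649/0.351 = 4.698
√(4.698) = 2.167
z = 2.167 - 1 = 1.167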